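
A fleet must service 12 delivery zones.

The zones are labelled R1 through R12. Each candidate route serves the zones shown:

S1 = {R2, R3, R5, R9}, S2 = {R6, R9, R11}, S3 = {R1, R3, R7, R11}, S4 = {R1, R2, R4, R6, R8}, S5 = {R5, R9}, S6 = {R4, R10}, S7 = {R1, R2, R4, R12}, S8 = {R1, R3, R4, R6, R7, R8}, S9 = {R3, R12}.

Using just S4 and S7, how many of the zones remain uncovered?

Union of S4, S7 = {R1, R2, R4, R6, R8, R12}.
Not covered: R3, R5, R7, R9, R10, R11 — 6 zones.

6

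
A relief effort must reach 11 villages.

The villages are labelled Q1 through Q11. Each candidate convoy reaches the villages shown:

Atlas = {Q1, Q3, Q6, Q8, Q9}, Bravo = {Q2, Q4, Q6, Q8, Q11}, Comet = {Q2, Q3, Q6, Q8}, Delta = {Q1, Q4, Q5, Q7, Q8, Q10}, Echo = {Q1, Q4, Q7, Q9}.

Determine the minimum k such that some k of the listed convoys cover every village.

Take {Atlas, Bravo, Delta}. Their union is {Q1, Q2, Q3, Q4, Q5, Q6, Q7, Q8, Q9, Q10, Q11}, which is all 11 villages.
Only Delta contains Q5, so Delta is forced; the remaining 5 villages need at least 2 more convoys (each remaining convoy adds at most 3) — so at least 3 convoys are needed, and 3 is optimal.

3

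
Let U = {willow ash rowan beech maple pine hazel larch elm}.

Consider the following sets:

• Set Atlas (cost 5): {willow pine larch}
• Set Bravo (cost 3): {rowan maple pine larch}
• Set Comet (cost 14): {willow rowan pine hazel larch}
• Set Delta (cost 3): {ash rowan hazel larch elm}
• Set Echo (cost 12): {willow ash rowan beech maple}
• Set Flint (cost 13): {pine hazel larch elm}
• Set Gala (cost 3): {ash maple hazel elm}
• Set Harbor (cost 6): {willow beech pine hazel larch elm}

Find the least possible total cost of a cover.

Delta, Gala, Harbor together cover every point (Delta ∪ Gala ∪ Harbor = {willow, ash, rowan, beech, maple, pine, hazel, larch, elm}); total cost 3 + 3 + 6 = 12.
No covering selection has total cost below 12.

12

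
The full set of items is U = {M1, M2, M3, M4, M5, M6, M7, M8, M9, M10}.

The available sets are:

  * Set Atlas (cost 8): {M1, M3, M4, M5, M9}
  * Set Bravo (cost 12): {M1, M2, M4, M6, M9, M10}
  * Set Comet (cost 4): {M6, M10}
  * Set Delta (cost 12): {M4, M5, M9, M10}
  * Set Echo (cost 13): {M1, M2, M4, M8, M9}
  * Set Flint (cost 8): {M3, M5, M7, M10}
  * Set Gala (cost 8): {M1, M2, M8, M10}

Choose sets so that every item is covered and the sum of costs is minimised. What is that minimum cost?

Comet, Echo, Flint together cover every item (Comet ∪ Echo ∪ Flint = {M1, M2, M3, M4, M5, M6, M7, M8, M9, M10}); total cost 4 + 13 + 8 = 25.
The greedy pick Atlas, Comet, Gala, Flint costs 28; no covering selection beats 25.

25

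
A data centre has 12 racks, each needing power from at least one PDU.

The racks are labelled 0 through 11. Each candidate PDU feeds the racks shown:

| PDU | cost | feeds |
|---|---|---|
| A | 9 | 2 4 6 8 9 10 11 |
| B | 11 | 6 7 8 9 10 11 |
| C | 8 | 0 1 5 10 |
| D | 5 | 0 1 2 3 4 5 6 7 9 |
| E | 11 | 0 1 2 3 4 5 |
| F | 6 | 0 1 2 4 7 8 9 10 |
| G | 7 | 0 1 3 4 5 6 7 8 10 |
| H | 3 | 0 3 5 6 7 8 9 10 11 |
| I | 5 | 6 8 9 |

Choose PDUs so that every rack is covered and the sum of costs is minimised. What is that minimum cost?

D, H together cover every rack (D ∪ H = {0, 1, 2, 3, 4, 5, 6, 7, 8, 9, 10, 11}); total cost 5 + 3 = 8.
No covering selection has total cost below 8.

8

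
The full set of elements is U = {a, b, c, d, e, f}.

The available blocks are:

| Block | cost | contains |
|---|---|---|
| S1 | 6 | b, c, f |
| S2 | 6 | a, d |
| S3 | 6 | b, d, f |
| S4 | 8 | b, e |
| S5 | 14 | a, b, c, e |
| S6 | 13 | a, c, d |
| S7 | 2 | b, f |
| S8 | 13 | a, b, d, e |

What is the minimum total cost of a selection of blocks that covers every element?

S1, S8 together cover every element (S1 ∪ S8 = {a, b, c, d, e, f}); total cost 6 + 13 = 19.
The greedy pick S7, S2, S1, S4 costs 22; no covering selection beats 19.

19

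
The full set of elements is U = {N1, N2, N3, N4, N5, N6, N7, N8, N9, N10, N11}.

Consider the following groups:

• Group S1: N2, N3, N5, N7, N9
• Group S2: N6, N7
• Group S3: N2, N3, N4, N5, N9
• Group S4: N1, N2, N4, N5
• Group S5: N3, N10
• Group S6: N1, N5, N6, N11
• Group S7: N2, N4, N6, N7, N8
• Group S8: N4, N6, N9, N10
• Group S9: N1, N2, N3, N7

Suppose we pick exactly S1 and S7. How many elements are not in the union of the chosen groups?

Union of S1, S7 = {N2, N3, N4, N5, N6, N7, N8, N9}.
Not covered: N1, N10, N11 — 3 elements.

3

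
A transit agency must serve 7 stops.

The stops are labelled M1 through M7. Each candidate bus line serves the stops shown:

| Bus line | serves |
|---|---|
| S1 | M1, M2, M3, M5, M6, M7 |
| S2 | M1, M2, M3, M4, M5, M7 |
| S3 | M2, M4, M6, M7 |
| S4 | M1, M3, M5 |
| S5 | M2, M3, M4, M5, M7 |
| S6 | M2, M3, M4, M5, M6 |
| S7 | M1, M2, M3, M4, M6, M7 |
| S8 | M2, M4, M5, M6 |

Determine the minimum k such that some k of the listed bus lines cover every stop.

2

S1 and S7 together: S1 ∪ S7 = {M1, M2, M3, M4, M5, M6, M7} — every stop is covered.
No single bus line has all 7 stops (the largest, S1, has 6), so 2 is optimal.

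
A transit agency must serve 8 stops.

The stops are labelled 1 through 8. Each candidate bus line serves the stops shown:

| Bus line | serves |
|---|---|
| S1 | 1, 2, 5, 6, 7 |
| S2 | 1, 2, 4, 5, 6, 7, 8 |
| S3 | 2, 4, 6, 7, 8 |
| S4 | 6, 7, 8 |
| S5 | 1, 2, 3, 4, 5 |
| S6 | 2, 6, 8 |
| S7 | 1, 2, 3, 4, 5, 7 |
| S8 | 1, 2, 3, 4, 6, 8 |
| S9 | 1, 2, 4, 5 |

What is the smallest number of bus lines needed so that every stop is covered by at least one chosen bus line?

2

S4 and S5 together: S4 ∪ S5 = {1, 2, 3, 4, 5, 6, 7, 8} — every stop is covered.
No single bus line has all 8 stops (the largest, S2, has 7), so 2 is optimal.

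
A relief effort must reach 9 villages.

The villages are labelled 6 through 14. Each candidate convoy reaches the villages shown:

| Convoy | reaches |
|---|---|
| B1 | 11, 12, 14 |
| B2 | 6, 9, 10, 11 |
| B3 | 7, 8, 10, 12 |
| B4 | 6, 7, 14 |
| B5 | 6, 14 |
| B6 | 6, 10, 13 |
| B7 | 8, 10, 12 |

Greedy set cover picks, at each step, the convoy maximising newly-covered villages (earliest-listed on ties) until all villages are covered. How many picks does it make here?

Greedy: pick B2 (covers 4 new) → pick B3 (covers 3 new) → pick B1 (covers 1 new) → pick B6 (covers 1 new). Total picks: 4.

4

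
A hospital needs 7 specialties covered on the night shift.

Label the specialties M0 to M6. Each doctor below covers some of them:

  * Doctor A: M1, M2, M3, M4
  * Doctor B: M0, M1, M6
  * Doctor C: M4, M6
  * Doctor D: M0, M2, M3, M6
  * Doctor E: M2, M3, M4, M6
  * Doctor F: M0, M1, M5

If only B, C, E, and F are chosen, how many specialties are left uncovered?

Union of B, C, E, F = {M0, M1, M2, M3, M4, M5, M6} — that's every specialty, so 0 are uncovered.

0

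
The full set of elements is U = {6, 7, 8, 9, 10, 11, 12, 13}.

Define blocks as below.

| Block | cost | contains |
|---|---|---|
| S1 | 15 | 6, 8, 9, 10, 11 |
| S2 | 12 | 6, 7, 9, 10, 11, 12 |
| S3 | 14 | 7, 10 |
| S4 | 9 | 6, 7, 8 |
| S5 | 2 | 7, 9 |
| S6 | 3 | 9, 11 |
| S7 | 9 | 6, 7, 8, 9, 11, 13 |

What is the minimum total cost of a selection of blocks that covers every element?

21

S2, S7 together cover every element (S2 ∪ S7 = {6, 7, 8, 9, 10, 11, 12, 13}); total cost 12 + 9 = 21.
The greedy pick S5, S7, S2 costs 23; no covering selection beats 21.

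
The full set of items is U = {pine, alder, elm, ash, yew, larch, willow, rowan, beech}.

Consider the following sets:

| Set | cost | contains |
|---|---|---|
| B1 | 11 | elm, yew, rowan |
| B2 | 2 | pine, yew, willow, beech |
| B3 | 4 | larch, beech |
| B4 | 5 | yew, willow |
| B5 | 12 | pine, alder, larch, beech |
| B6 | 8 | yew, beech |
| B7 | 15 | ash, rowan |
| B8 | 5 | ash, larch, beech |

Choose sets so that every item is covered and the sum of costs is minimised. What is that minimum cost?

30

B1, B2, B5, B8 together cover every item (B1 ∪ B2 ∪ B5 ∪ B8 = {pine, alder, elm, ash, yew, larch, willow, rowan, beech}); total cost 11 + 2 + 12 + 5 = 30.
No covering selection has total cost below 30.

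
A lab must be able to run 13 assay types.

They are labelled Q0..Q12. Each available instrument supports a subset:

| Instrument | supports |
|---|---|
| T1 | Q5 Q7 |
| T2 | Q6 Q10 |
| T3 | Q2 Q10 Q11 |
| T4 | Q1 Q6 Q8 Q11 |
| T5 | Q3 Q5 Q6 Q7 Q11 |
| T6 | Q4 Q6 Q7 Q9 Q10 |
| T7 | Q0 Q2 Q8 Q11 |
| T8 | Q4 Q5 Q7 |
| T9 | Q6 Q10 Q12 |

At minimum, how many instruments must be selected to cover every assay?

5

Take {T4, T5, T6, T7, T9}. Their union is {Q0, Q1, Q2, Q3, Q4, Q5, Q6, Q7, Q8, Q9, Q10, Q11, Q12}, which is all 13 assays.
No 4 of the 9 instruments cover everything (all 126 combinations miss at least one assay), so 5 is optimal.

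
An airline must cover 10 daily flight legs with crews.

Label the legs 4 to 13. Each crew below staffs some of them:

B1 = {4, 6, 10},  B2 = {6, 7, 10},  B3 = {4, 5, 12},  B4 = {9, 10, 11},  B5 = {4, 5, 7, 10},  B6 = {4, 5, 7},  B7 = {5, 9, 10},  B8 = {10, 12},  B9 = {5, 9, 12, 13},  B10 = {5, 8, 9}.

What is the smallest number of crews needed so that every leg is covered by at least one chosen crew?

5

B1 and B4 and B5 and B9 and B10 together: B1 ∪ B4 ∪ B5 ∪ B9 ∪ B10 = {4, 5, 6, 7, 8, 9, 10, 11, 12, 13} — every leg is covered.
No 4 of the 10 crews cover everything (all 210 combinations miss at least one leg), so 5 is optimal.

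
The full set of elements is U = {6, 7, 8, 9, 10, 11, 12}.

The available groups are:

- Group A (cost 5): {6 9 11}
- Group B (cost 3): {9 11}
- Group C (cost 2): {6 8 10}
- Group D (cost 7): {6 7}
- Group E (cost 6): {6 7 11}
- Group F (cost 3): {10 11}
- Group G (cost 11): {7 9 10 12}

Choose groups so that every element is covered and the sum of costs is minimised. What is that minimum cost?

16

B, C, G together cover every element (B ∪ C ∪ G = {6, 7, 8, 9, 10, 11, 12}); total cost 3 + 2 + 11 = 16.
No covering selection has total cost below 16.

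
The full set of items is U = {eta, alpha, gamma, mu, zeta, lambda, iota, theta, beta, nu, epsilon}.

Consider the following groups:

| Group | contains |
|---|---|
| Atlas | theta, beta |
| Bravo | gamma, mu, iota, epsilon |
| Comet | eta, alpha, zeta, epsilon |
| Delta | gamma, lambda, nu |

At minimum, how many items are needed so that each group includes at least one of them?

3

H = {lambda, theta, epsilon} meets every group (each contains at least one member of H), and |H| = 3.
The groups Atlas, Comet, Delta are pairwise disjoint, so any hitting set needs a separate item for each — at least 3. Hence 3 is optimal.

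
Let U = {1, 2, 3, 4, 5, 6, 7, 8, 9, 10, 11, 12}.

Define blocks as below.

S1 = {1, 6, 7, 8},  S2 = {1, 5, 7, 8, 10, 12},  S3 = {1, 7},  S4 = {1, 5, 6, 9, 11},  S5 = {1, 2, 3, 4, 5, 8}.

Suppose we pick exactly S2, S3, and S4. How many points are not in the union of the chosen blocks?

Union of S2, S3, S4 = {1, 5, 6, 7, 8, 9, 10, 11, 12}.
Not covered: 2, 3, 4 — 3 points.

3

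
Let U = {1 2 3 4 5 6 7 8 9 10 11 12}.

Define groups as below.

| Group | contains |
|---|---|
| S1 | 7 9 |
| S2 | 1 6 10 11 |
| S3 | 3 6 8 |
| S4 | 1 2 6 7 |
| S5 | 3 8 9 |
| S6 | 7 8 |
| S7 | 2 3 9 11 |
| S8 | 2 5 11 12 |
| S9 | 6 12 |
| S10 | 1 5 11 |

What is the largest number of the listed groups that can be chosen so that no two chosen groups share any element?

S5, S9, S10 are pairwise disjoint (S5={3,8,9}; S9={6,12}; S10={1,5,11}).
Every remaining group overlaps one of these, and no 4 of the listed groups are pairwise disjoint, so 3 is the maximum.

3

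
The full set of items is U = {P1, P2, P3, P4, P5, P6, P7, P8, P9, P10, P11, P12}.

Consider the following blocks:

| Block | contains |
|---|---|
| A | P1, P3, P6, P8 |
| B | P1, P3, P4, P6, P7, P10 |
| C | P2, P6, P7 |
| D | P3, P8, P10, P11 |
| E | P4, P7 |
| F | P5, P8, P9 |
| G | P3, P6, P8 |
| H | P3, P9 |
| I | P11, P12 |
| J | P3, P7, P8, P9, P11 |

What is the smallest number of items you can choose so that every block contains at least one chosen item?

4

Take T = {P4, P6, P9, P11}. Each listed block contains at least one of these, so T is a hitting set of size 4.
No choice of 3 items meets every block, so 4 is the minimum.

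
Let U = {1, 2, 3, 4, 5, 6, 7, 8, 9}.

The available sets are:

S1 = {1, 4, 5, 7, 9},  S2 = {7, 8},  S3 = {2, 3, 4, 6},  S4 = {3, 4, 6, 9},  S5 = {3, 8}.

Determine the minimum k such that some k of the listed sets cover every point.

S1 and S2 and S3 together: S1 ∪ S2 ∪ S3 = {1, 2, 3, 4, 5, 6, 7, 8, 9} — every point is covered.
Only S1 contains 1, so S1 is forced; the remaining 4 points need at least 2 more sets (each remaining set adds at most 3) — so at least 3 sets are needed, and 3 is optimal.

3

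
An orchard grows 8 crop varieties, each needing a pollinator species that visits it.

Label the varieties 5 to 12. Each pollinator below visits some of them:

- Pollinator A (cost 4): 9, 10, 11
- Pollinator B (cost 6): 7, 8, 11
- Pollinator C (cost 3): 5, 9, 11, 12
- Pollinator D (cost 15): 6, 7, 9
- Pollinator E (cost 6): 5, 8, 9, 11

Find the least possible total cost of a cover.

28

A, B, C, D together cover every variety (A ∪ B ∪ C ∪ D = {5, 6, 7, 8, 9, 10, 11, 12}); total cost 4 + 6 + 3 + 15 = 28.
No covering selection has total cost below 28.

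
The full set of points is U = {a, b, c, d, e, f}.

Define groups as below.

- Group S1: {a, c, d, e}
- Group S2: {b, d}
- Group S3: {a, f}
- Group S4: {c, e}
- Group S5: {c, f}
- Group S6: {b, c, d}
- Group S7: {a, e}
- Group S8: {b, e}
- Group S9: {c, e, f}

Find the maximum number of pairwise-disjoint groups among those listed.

3

S2, S3, S4 are pairwise disjoint (S2={b,d}; S3={a,f}; S4={c,e}).
Every remaining group overlaps one of these, and no 4 of the listed groups are pairwise disjoint, so 3 is the maximum.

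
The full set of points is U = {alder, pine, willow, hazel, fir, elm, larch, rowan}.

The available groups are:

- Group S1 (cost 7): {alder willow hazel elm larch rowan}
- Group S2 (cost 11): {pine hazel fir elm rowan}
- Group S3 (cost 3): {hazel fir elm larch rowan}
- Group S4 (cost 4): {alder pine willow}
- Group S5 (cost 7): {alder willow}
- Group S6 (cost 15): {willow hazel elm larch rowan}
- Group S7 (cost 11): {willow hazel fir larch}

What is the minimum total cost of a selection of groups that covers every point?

7

S3, S4 together cover every point (S3 ∪ S4 = {alder, pine, willow, hazel, fir, elm, larch, rowan}); total cost 3 + 4 = 7.
No covering selection has total cost below 7.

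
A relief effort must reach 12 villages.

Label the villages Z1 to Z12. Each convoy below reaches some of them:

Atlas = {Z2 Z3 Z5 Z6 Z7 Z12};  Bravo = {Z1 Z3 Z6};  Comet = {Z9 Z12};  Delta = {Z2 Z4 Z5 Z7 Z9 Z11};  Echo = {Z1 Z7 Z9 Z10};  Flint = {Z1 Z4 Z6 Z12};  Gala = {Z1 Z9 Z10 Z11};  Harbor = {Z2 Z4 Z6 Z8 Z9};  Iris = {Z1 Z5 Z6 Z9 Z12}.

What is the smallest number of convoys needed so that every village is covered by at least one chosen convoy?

Atlas and Gala and Harbor together: Atlas ∪ Gala ∪ Harbor = {Z1, Z2, Z3, Z4, Z5, Z6, Z7, Z8, Z9, Z10, Z11, Z12} — every village is covered.
Only Harbor contains Z8, so Harbor is forced; the remaining 7 villages need at least 2 more convoys (each remaining convoy adds at most 4) — so at least 3 convoys are needed, and 3 is optimal.

3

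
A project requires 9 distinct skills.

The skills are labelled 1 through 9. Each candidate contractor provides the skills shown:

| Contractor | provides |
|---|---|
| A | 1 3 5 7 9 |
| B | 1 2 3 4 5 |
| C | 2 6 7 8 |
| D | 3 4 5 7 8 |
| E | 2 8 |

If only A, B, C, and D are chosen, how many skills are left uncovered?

Union of A, B, C, D = {1, 2, 3, 4, 5, 6, 7, 8, 9} — that's every skill, so 0 are uncovered.

0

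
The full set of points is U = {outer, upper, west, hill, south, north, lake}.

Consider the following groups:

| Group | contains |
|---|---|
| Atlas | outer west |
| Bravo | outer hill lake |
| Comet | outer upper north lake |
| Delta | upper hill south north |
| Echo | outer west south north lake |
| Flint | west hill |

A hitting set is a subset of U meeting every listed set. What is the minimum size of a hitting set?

2

H = {outer, hill} meets every group (each contains at least one member of H), and |H| = 2.
The groups Comet, Flint are pairwise disjoint, so any hitting set needs a separate point for each — at least 2. Hence 2 is optimal.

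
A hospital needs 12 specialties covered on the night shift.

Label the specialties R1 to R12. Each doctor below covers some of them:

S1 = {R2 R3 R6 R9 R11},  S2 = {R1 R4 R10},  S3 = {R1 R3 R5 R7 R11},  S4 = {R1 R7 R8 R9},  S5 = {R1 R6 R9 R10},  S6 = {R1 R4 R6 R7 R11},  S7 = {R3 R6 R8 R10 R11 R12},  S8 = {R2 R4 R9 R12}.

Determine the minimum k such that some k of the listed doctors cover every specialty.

3

Take {S3, S7, S8}. Their union is {R1, R2, R3, R4, R5, R6, R7, R8, R9, R10, R11, R12}, which is all 12 specialties.
Only S3 contains R5, so S3 is forced; the remaining 7 specialties need at least 2 more doctors (each remaining doctor adds at most 4) — so at least 3 doctors are needed, and 3 is optimal.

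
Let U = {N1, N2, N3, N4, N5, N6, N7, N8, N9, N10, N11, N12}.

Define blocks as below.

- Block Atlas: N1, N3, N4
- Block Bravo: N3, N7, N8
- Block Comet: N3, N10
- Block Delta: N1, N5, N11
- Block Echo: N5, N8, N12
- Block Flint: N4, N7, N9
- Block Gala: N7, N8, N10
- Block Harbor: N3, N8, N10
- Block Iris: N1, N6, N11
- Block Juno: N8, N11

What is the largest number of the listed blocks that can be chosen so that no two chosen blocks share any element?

Comet, Echo, Flint, Iris are pairwise disjoint (Comet={N3,N10}; Echo={N5,N8,N12}; Flint={N4,N7,N9}; Iris={N1,N6,N11}).
Every remaining block overlaps one of these, and no 5 of the listed blocks are pairwise disjoint, so 4 is the maximum.

4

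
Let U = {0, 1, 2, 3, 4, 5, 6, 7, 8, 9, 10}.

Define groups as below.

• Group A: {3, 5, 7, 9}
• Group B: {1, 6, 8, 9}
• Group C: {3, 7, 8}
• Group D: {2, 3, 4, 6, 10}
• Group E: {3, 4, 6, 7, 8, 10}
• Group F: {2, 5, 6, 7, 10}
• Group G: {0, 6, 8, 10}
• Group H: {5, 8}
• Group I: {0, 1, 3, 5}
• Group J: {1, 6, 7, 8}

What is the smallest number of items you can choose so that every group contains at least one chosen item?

3

T = {3, 6, 8} meets every group (each contains at least one member of T), and |T| = 3.
No choice of 2 items meets every group, so 3 is the minimum.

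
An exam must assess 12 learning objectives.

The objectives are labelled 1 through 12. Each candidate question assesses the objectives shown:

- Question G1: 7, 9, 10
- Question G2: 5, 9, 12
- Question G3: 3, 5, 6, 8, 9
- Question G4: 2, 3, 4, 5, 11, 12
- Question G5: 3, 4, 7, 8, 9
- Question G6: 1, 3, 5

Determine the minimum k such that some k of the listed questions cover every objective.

Take {G1, G3, G4, G6}. Their union is {1, 2, 3, 4, 5, 6, 7, 8, 9, 10, 11, 12}, which is all 12 objectives.
Only G6 contains 1, so G6 is forced; the remaining 9 objectives need at least 3 more questions (each remaining question adds at most 4) — so at least 4 questions are needed, and 4 is optimal.

4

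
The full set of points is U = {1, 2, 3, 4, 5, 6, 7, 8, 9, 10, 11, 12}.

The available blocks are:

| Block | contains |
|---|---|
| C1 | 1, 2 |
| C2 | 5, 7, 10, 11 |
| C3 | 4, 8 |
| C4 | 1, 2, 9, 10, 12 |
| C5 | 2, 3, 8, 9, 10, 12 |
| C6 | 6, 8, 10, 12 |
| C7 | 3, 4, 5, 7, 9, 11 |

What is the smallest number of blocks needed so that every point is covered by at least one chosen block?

C4 and C6 and C7 together: C4 ∪ C6 ∪ C7 = {1, 2, 3, 4, 5, 6, 7, 8, 9, 10, 11, 12} — every point is covered.
Only C6 contains 6, so C6 is forced; the remaining 8 points need at least 2 more blocks (each remaining block adds at most 6) — so at least 3 blocks are needed, and 3 is optimal.

3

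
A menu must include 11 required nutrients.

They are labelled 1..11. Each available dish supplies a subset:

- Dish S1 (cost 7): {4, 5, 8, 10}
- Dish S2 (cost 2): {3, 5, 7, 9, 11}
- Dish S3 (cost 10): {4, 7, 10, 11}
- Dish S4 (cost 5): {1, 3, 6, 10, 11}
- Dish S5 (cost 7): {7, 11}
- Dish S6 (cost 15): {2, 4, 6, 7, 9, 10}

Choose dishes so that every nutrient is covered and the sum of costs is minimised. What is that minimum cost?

S1, S4, S6 together cover every nutrient (S1 ∪ S4 ∪ S6 = {1, 2, 3, 4, 5, 6, 7, 8, 9, 10, 11}); total cost 7 + 5 + 15 = 27.
The greedy pick S2, S4, S1, S6 costs 29; no covering selection beats 27.

27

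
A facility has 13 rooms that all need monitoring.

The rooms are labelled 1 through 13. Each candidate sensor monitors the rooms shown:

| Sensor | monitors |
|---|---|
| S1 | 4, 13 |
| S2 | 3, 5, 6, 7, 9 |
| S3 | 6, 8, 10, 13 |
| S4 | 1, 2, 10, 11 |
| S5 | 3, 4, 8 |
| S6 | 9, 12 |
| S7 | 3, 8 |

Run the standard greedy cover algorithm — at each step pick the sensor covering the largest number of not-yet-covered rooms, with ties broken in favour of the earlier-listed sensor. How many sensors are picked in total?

Greedy: pick S2 (covers 5 new) → pick S4 (covers 4 new) → pick S1 (covers 2 new) → pick S3 (covers 1 new) → pick S6 (covers 1 new). Total picks: 5.

5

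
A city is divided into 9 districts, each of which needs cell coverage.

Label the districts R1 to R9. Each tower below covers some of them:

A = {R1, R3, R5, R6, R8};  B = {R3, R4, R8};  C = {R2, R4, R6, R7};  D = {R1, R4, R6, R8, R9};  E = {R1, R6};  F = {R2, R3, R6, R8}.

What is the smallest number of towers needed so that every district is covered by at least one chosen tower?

3

Take {A, C, D}. Their union is {R1, R2, R3, R4, R5, R6, R7, R8, R9}, which is all 9 districts.
Only A contains R5, so A is forced; the remaining 4 districts need at least 2 more towers (each remaining tower adds at most 3) — so at least 3 towers are needed, and 3 is optimal.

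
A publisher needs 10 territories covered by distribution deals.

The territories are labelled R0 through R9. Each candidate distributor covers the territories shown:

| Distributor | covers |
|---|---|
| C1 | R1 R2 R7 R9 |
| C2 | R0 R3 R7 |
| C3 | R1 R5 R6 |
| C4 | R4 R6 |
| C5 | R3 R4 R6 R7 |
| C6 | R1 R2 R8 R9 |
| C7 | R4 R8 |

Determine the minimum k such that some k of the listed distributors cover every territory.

C2 and C3 and C6 and C7 together: C2 ∪ C3 ∪ C6 ∪ C7 = {R0, R1, R2, R3, R4, R5, R6, R7, R8, R9} — every territory is covered.
Only C3 contains R5, so C3 is forced; the remaining 7 territories need at least 3 more distributors (each remaining distributor adds at most 3) — so at least 4 distributors are needed, and 4 is optimal.

4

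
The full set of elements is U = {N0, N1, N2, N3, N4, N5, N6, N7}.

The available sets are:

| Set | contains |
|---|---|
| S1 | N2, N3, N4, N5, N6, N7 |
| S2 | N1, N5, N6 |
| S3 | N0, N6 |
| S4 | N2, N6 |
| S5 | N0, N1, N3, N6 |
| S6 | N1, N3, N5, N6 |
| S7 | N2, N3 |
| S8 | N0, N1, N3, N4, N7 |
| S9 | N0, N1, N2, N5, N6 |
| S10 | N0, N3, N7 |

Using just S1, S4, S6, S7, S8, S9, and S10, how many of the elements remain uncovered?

Union of S1, S4, S6, S7, S8, S9, S10 = {N0, N1, N2, N3, N4, N5, N6, N7} — that's every element, so 0 are uncovered.

0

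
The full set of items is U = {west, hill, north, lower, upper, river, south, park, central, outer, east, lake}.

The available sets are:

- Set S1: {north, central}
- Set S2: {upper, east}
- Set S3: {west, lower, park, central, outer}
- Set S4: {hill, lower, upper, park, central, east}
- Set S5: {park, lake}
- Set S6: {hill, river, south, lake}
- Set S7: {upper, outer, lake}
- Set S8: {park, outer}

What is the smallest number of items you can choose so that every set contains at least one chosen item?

4

Take H = {north, upper, river, park}. Each listed set contains at least one of these, so H is a hitting set of size 4.
The sets S1, S2, S6, S8 are pairwise disjoint, so any hitting set needs a separate item for each — at least 4. Hence 4 is optimal.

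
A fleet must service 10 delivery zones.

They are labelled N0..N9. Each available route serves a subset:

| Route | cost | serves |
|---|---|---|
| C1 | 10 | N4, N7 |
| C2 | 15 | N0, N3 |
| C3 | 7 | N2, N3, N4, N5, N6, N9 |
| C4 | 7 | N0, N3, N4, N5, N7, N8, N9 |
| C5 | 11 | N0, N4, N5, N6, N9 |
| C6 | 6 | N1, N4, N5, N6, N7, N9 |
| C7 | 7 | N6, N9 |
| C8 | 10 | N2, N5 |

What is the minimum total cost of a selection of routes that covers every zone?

C3, C4, C6 together cover every zone (C3 ∪ C4 ∪ C6 = {N0, N1, N2, N3, N4, N5, N6, N7, N8, N9}); total cost 7 + 7 + 6 = 20.
No covering selection has total cost below 20.

20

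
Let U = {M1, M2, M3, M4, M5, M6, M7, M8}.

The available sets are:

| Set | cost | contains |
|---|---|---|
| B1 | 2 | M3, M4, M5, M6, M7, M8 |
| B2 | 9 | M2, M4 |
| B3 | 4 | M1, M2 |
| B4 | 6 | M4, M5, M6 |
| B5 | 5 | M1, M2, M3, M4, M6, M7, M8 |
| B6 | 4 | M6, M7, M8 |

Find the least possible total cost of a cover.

6

B1, B3 together cover every element (B1 ∪ B3 = {M1, M2, M3, M4, M5, M6, M7, M8}); total cost 2 + 4 = 6.
No covering selection has total cost below 6.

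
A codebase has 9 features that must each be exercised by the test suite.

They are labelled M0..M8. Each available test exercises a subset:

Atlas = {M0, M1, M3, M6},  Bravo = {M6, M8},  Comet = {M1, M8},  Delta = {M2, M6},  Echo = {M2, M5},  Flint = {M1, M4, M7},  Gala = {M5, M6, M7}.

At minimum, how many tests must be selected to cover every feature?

4

Take {Atlas, Comet, Echo, Flint}. Their union is {M0, M1, M2, M3, M4, M5, M6, M7, M8}, which is all 9 features.
Only Atlas contains M0, so Atlas is forced; the remaining 5 features need at least 3 more tests (each remaining test adds at most 2) — so at least 4 tests are needed, and 4 is optimal.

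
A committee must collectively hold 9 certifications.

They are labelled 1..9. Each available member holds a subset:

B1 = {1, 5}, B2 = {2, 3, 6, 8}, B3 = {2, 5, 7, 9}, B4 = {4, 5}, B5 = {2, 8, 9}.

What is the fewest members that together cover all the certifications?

B1 and B2 and B3 and B4 together: B1 ∪ B2 ∪ B3 ∪ B4 = {1, 2, 3, 4, 5, 6, 7, 8, 9} — every certification is covered.
No 3 of the 5 members cover everything (all 10 combinations miss at least one certification), so 4 is optimal.

4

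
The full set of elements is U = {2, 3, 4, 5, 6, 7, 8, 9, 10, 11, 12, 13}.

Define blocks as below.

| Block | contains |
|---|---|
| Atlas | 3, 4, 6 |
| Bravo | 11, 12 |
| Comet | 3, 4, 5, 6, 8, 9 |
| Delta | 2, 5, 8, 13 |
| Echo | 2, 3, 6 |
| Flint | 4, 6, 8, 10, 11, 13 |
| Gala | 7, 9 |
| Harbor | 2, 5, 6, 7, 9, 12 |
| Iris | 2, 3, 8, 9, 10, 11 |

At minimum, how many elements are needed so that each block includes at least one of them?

4

The 4 elements {3, 8, 9, 12} hit every block.
The blocks Atlas, Bravo, Delta, Gala are pairwise disjoint, so any hitting set needs a separate element for each — at least 4. Hence 4 is optimal.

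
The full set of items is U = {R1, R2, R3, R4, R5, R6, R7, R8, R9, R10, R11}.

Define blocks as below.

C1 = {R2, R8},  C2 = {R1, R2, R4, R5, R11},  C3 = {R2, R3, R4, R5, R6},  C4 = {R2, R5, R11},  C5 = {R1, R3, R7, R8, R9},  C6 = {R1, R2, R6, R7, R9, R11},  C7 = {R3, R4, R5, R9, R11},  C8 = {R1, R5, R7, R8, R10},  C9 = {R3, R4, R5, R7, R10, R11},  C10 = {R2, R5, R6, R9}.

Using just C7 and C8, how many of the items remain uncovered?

2

Union of C7, C8 = {R1, R3, R4, R5, R7, R8, R9, R10, R11}.
Not covered: R2, R6 — 2 items.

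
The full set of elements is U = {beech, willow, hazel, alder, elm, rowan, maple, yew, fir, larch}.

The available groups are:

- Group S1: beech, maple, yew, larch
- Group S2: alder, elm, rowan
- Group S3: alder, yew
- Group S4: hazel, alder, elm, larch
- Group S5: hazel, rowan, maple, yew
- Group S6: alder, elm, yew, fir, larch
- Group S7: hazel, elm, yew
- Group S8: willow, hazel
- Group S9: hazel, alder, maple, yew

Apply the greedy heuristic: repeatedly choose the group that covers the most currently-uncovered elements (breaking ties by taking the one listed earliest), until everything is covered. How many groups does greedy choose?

Greedy: pick S6 (covers 5 new) → pick S5 (covers 3 new) → pick S1 (covers 1 new) → pick S8 (covers 1 new). Total picks: 4.

4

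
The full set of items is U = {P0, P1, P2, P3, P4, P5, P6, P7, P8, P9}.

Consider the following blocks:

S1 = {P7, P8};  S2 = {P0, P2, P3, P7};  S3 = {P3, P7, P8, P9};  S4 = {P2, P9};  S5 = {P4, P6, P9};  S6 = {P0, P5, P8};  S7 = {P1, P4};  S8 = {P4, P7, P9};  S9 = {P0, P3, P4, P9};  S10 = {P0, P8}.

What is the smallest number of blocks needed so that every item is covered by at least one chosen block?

Take {S2, S5, S6, S7}. Their union is {P0, P1, P2, P3, P4, P5, P6, P7, P8, P9}, which is all 10 items.
Only S6 contains P5, so S6 is forced; the remaining 7 items need at least 3 more blocks (each remaining block adds at most 3) — so at least 4 blocks are needed, and 4 is optimal.

4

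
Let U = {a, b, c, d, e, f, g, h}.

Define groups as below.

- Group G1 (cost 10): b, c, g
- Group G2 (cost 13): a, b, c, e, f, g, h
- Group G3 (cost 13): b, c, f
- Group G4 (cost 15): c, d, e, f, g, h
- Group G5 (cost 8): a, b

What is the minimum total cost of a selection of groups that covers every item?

23

G4, G5 together cover every item (G4 ∪ G5 = {a, b, c, d, e, f, g, h}); total cost 15 + 8 = 23.
The greedy pick G2, G4 costs 28; no covering selection beats 23.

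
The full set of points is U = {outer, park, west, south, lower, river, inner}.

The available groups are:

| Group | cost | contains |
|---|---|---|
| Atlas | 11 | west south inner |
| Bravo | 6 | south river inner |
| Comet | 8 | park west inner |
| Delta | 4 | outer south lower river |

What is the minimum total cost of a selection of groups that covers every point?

12

Comet, Delta together cover every point (Comet ∪ Delta = {outer, park, west, south, lower, river, inner}); total cost 8 + 4 = 12.
No covering selection has total cost below 12.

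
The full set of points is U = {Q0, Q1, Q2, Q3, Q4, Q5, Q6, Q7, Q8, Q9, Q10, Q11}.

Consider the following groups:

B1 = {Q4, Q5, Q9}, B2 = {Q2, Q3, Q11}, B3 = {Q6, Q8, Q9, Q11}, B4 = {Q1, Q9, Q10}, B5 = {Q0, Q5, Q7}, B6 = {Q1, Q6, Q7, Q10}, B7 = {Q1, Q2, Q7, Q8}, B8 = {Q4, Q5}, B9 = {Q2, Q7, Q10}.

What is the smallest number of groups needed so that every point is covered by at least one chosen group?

Take {B1, B2, B3, B4, B5}. Their union is {Q0, Q1, Q2, Q3, Q4, Q5, Q6, Q7, Q8, Q9, Q10, Q11}, which is all 12 points.
No 4 of the 9 groups cover everything (all 126 combinations miss at least one point), so 5 is optimal.

5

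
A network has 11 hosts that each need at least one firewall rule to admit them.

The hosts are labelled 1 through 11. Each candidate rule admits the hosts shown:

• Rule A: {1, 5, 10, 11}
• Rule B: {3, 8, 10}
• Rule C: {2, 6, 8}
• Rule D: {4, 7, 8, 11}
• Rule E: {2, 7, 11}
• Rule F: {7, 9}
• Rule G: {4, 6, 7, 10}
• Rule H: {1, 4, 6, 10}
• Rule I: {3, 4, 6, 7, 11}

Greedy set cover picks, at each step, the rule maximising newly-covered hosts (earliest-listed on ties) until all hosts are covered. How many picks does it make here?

4

Greedy: pick I (covers 5 new) → pick A (covers 3 new) → pick C (covers 2 new) → pick F (covers 1 new). Total picks: 4.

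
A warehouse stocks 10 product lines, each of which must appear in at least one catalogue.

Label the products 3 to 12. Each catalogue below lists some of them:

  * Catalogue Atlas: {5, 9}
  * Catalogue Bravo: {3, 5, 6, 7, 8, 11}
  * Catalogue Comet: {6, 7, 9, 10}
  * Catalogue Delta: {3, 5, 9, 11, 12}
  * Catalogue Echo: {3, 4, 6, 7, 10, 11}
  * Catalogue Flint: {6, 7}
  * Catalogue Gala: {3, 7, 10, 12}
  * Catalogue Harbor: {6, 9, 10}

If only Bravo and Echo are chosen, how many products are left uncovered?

2

Union of Bravo, Echo = {3, 4, 5, 6, 7, 8, 10, 11}.
Not covered: 9, 12 — 2 products.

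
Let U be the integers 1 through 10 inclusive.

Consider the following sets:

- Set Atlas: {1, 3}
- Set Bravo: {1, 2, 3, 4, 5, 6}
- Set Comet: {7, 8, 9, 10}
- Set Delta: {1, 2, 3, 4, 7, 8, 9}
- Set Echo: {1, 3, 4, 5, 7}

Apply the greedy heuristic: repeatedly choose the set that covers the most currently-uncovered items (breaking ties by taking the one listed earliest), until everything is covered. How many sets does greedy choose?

Greedy: pick Delta (covers 7 new) → pick Bravo (covers 2 new) → pick Comet (covers 1 new). Total picks: 3.
(The true minimum cover uses only 2 sets, so greedy is not optimal here.)

3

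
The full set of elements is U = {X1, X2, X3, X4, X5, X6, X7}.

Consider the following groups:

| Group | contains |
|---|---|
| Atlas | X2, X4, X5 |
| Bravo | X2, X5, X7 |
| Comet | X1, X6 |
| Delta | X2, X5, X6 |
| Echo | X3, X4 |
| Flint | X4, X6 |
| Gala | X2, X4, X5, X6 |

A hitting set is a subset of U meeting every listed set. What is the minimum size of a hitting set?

H = {X1, X2, X4} meets every group (each contains at least one member of H), and |H| = 3.
The groups Bravo, Comet, Echo are pairwise disjoint, so any hitting set needs a separate element for each — at least 3. Hence 3 is optimal.

3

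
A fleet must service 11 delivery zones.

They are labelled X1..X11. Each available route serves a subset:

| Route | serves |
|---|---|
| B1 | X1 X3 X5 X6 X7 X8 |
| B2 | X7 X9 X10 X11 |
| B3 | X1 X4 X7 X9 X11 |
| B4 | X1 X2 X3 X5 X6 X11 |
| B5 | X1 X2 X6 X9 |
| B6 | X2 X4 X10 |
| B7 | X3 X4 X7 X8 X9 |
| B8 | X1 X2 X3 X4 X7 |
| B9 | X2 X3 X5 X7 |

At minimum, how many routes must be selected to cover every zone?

3

Take {B1, B2, B6}. Their union is {X1, X2, X3, X4, X5, X6, X7, X8, X9, X10, X11}, which is all 11 zones.
No 2 of the 9 routes cover everything (all 36 combinations miss at least one zone), so 3 is optimal.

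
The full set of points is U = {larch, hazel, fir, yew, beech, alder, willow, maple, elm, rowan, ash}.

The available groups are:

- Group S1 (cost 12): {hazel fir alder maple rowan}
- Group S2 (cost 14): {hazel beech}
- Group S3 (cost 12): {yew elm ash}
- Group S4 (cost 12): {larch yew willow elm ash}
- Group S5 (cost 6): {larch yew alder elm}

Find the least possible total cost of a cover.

S1, S2, S4 together cover every point (S1 ∪ S2 ∪ S4 = {larch, hazel, fir, yew, beech, alder, willow, maple, elm, rowan, ash}); total cost 12 + 14 + 12 = 38.
The greedy pick S5, S1, S4, S2 costs 44; no covering selection beats 38.

38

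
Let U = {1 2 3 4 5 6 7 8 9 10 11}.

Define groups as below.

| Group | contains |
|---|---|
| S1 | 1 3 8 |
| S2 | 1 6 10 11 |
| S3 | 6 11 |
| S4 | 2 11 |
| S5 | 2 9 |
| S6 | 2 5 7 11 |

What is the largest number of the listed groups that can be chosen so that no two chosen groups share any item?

S1, S3, S5 are pairwise disjoint (S1={1,3,8}; S3={6,11}; S5={2,9}).
Every remaining group overlaps one of these, and no 4 of the listed groups are pairwise disjoint, so 3 is the maximum.

3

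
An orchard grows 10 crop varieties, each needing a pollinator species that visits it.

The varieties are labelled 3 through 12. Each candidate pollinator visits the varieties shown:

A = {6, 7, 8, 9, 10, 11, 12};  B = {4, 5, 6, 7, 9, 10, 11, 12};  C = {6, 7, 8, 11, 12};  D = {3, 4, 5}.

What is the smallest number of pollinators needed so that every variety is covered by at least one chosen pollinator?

2

A and D together: A ∪ D = {3, 4, 5, 6, 7, 8, 9, 10, 11, 12} — every variety is covered.
No single pollinator has all 10 varieties (the largest, B, has 8), so 2 is optimal.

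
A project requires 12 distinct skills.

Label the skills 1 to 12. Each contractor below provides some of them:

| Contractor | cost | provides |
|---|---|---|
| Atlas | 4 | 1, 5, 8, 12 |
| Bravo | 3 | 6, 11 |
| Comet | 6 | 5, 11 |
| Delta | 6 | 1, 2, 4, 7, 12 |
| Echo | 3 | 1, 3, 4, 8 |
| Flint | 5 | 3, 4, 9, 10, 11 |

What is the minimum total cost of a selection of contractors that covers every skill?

Atlas, Bravo, Delta, Flint together cover every skill (Atlas ∪ Bravo ∪ Delta ∪ Flint = {1, 2, 3, 4, 5, 6, 7, 8, 9, 10, 11, 12}); total cost 4 + 3 + 6 + 5 = 18.
The greedy pick Echo, Bravo, Atlas, Flint, Delta costs 21; no covering selection beats 18.

18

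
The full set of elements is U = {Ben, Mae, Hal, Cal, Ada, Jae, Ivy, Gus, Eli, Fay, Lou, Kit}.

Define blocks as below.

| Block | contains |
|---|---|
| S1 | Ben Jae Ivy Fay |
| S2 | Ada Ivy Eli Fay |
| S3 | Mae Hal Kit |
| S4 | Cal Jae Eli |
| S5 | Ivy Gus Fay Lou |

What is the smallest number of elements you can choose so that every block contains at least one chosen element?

3

The 3 elements {Hal, Jae, Ivy} hit every block.
The blocks S3, S4, S5 are pairwise disjoint, so any hitting set needs a separate element for each — at least 3. Hence 3 is optimal.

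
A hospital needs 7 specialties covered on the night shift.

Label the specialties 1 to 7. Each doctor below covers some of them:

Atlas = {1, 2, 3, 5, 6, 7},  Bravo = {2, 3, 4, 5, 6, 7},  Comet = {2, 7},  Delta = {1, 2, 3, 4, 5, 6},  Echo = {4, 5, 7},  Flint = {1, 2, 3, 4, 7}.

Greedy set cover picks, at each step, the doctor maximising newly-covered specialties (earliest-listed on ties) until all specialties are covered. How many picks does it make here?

2

Greedy: pick Atlas (covers 6 new) → pick Bravo (covers 1 new). Total picks: 2.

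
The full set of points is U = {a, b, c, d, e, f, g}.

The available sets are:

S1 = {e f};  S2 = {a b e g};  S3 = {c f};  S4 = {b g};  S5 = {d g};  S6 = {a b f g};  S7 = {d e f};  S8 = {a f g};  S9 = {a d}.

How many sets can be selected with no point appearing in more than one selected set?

3

S3, S4, S9 are pairwise disjoint (S3={c,f}; S4={b,g}; S9={a,d}).
Every remaining set overlaps one of these, and no 4 of the listed sets are pairwise disjoint, so 3 is the maximum.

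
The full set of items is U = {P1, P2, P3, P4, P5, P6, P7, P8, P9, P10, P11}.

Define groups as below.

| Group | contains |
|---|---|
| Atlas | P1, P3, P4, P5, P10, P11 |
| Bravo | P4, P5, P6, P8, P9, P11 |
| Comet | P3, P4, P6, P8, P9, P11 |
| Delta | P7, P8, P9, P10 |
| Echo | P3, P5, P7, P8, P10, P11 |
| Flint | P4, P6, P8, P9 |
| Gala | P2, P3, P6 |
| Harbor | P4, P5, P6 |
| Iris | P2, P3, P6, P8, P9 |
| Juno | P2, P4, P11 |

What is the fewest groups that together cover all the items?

3

Take {Atlas, Delta, Iris}. Their union is {P1, P2, P3, P4, P5, P6, P7, P8, P9, P10, P11}, which is all 11 items.
Only Atlas contains P1, so Atlas is forced; the remaining 5 items need at least 2 more groups (each remaining group adds at most 4) — so at least 3 groups are needed, and 3 is optimal.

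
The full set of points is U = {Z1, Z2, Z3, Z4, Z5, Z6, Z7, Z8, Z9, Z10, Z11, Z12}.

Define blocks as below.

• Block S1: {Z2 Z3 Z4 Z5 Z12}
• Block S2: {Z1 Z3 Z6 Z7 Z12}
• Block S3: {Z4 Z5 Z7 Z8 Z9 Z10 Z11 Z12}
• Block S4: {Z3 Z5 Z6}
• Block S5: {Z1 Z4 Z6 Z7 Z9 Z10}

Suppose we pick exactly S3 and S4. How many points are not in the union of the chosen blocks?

Union of S3, S4 = {Z3, Z4, Z5, Z6, Z7, Z8, Z9, Z10, Z11, Z12}.
Not covered: Z1, Z2 — 2 points.

2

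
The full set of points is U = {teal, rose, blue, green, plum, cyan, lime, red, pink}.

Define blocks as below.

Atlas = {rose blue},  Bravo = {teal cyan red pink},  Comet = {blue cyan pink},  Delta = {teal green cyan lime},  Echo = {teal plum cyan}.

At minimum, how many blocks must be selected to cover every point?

Atlas, Bravo, Delta, and Echo cover everything between them: the union {teal, rose, blue, green, plum, cyan, lime, red, pink} is all of U.
Only Delta contains green, so Delta is forced; the remaining 5 points need at least 3 more blocks (each remaining block adds at most 2) — so at least 4 blocks are needed, and 4 is optimal.

4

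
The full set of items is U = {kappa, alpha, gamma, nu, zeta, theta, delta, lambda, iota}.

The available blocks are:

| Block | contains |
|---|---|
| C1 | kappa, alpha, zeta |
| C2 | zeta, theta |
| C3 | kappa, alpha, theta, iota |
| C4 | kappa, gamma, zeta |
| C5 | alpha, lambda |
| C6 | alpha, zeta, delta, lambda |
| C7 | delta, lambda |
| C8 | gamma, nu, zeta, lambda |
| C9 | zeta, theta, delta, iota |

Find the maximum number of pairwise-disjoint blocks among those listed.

C3, C7 are pairwise disjoint (C3={kappa,alpha,theta,iota}; C7={delta,lambda}).
Every remaining block overlaps one of these, and no 3 of the listed blocks are pairwise disjoint, so 2 is the maximum.

2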